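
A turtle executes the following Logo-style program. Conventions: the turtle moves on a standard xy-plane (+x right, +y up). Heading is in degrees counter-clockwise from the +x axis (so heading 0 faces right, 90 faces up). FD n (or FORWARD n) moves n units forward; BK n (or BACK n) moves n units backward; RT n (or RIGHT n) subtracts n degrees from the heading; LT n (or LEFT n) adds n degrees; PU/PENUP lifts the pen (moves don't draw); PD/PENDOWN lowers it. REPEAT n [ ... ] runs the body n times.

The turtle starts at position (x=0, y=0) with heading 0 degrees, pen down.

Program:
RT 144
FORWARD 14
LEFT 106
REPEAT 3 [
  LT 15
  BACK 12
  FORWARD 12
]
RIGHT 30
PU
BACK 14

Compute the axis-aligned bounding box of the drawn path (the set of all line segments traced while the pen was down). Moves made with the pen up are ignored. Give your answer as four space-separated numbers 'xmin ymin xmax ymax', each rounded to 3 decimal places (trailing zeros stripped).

Executing turtle program step by step:
Start: pos=(0,0), heading=0, pen down
RT 144: heading 0 -> 216
FD 14: (0,0) -> (-11.326,-8.229) [heading=216, draw]
LT 106: heading 216 -> 322
REPEAT 3 [
  -- iteration 1/3 --
  LT 15: heading 322 -> 337
  BK 12: (-11.326,-8.229) -> (-22.372,-3.54) [heading=337, draw]
  FD 12: (-22.372,-3.54) -> (-11.326,-8.229) [heading=337, draw]
  -- iteration 2/3 --
  LT 15: heading 337 -> 352
  BK 12: (-11.326,-8.229) -> (-23.209,-6.559) [heading=352, draw]
  FD 12: (-23.209,-6.559) -> (-11.326,-8.229) [heading=352, draw]
  -- iteration 3/3 --
  LT 15: heading 352 -> 7
  BK 12: (-11.326,-8.229) -> (-23.237,-9.691) [heading=7, draw]
  FD 12: (-23.237,-9.691) -> (-11.326,-8.229) [heading=7, draw]
]
RT 30: heading 7 -> 337
PU: pen up
BK 14: (-11.326,-8.229) -> (-24.213,-2.759) [heading=337, move]
Final: pos=(-24.213,-2.759), heading=337, 7 segment(s) drawn

Segment endpoints: x in {-23.237, -23.209, -22.372, -11.326, -11.326, -11.326, 0}, y in {-9.691, -8.229, -6.559, -3.54, 0}
xmin=-23.237, ymin=-9.691, xmax=0, ymax=0

Answer: -23.237 -9.691 0 0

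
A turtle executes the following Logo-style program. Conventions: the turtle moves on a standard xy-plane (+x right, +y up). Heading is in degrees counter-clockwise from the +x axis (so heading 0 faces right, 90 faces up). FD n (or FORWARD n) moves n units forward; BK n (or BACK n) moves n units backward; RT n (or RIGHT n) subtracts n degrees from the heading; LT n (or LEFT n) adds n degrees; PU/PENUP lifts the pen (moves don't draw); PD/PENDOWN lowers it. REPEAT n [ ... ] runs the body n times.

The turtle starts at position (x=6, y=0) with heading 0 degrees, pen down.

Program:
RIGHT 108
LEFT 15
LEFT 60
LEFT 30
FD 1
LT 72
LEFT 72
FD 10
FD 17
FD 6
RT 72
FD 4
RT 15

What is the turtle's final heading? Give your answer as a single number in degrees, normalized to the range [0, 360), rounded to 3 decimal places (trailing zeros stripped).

Executing turtle program step by step:
Start: pos=(6,0), heading=0, pen down
RT 108: heading 0 -> 252
LT 15: heading 252 -> 267
LT 60: heading 267 -> 327
LT 30: heading 327 -> 357
FD 1: (6,0) -> (6.999,-0.052) [heading=357, draw]
LT 72: heading 357 -> 69
LT 72: heading 69 -> 141
FD 10: (6.999,-0.052) -> (-0.773,6.241) [heading=141, draw]
FD 17: (-0.773,6.241) -> (-13.984,16.939) [heading=141, draw]
FD 6: (-13.984,16.939) -> (-18.647,20.715) [heading=141, draw]
RT 72: heading 141 -> 69
FD 4: (-18.647,20.715) -> (-17.214,24.45) [heading=69, draw]
RT 15: heading 69 -> 54
Final: pos=(-17.214,24.45), heading=54, 5 segment(s) drawn

Answer: 54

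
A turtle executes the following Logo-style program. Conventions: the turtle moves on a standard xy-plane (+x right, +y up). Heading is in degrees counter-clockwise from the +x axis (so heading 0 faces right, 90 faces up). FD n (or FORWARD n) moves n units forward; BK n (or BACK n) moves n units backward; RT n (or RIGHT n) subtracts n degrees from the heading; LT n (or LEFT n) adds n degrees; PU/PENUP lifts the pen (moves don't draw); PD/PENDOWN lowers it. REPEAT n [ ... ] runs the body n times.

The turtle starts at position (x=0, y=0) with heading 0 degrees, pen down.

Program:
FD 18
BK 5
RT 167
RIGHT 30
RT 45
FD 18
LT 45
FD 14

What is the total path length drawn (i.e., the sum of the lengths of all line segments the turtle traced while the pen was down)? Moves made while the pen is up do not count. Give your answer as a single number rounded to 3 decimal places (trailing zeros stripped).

Executing turtle program step by step:
Start: pos=(0,0), heading=0, pen down
FD 18: (0,0) -> (18,0) [heading=0, draw]
BK 5: (18,0) -> (13,0) [heading=0, draw]
RT 167: heading 0 -> 193
RT 30: heading 193 -> 163
RT 45: heading 163 -> 118
FD 18: (13,0) -> (4.55,15.893) [heading=118, draw]
LT 45: heading 118 -> 163
FD 14: (4.55,15.893) -> (-8.839,19.986) [heading=163, draw]
Final: pos=(-8.839,19.986), heading=163, 4 segment(s) drawn

Segment lengths:
  seg 1: (0,0) -> (18,0), length = 18
  seg 2: (18,0) -> (13,0), length = 5
  seg 3: (13,0) -> (4.55,15.893), length = 18
  seg 4: (4.55,15.893) -> (-8.839,19.986), length = 14
Total = 55

Answer: 55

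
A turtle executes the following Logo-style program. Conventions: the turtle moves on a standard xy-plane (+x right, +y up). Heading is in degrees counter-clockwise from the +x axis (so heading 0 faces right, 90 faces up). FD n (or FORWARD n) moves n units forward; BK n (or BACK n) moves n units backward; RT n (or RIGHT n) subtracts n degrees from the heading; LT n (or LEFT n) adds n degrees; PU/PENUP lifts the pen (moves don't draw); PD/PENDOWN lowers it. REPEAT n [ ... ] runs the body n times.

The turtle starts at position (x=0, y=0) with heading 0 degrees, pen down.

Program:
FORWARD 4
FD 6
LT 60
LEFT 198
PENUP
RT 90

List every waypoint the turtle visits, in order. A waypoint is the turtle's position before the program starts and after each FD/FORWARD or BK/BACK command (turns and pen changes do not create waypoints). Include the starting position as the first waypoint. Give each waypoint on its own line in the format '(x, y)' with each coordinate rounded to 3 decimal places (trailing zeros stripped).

Executing turtle program step by step:
Start: pos=(0,0), heading=0, pen down
FD 4: (0,0) -> (4,0) [heading=0, draw]
FD 6: (4,0) -> (10,0) [heading=0, draw]
LT 60: heading 0 -> 60
LT 198: heading 60 -> 258
PU: pen up
RT 90: heading 258 -> 168
Final: pos=(10,0), heading=168, 2 segment(s) drawn
Waypoints (3 total):
(0, 0)
(4, 0)
(10, 0)

Answer: (0, 0)
(4, 0)
(10, 0)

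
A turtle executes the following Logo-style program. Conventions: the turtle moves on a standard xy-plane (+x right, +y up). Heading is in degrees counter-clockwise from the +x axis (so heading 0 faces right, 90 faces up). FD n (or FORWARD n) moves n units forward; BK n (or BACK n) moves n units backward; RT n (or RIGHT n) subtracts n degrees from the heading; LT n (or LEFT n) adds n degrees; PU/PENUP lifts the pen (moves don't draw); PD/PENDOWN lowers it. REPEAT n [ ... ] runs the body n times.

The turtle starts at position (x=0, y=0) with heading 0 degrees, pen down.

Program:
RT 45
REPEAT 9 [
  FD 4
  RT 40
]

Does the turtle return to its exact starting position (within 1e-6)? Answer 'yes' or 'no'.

Answer: yes

Derivation:
Executing turtle program step by step:
Start: pos=(0,0), heading=0, pen down
RT 45: heading 0 -> 315
REPEAT 9 [
  -- iteration 1/9 --
  FD 4: (0,0) -> (2.828,-2.828) [heading=315, draw]
  RT 40: heading 315 -> 275
  -- iteration 2/9 --
  FD 4: (2.828,-2.828) -> (3.177,-6.813) [heading=275, draw]
  RT 40: heading 275 -> 235
  -- iteration 3/9 --
  FD 4: (3.177,-6.813) -> (0.883,-10.09) [heading=235, draw]
  RT 40: heading 235 -> 195
  -- iteration 4/9 --
  FD 4: (0.883,-10.09) -> (-2.981,-11.125) [heading=195, draw]
  RT 40: heading 195 -> 155
  -- iteration 5/9 --
  FD 4: (-2.981,-11.125) -> (-6.606,-9.435) [heading=155, draw]
  RT 40: heading 155 -> 115
  -- iteration 6/9 --
  FD 4: (-6.606,-9.435) -> (-8.297,-5.809) [heading=115, draw]
  RT 40: heading 115 -> 75
  -- iteration 7/9 --
  FD 4: (-8.297,-5.809) -> (-7.261,-1.946) [heading=75, draw]
  RT 40: heading 75 -> 35
  -- iteration 8/9 --
  FD 4: (-7.261,-1.946) -> (-3.985,0.349) [heading=35, draw]
  RT 40: heading 35 -> 355
  -- iteration 9/9 --
  FD 4: (-3.985,0.349) -> (0,0) [heading=355, draw]
  RT 40: heading 355 -> 315
]
Final: pos=(0,0), heading=315, 9 segment(s) drawn

Start position: (0, 0)
Final position: (0, 0)
Distance = 0; < 1e-6 -> CLOSED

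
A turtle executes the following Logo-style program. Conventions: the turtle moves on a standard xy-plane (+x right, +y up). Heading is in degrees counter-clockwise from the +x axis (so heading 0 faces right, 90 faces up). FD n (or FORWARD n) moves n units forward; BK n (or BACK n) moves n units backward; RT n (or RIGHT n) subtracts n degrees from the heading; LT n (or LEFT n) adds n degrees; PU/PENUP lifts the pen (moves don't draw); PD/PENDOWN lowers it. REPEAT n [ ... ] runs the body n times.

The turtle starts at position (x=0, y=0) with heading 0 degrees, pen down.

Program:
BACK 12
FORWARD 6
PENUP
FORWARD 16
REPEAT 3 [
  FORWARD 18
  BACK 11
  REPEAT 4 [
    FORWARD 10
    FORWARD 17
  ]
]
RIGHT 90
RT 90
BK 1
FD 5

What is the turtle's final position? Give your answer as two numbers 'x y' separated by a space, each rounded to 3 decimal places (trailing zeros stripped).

Executing turtle program step by step:
Start: pos=(0,0), heading=0, pen down
BK 12: (0,0) -> (-12,0) [heading=0, draw]
FD 6: (-12,0) -> (-6,0) [heading=0, draw]
PU: pen up
FD 16: (-6,0) -> (10,0) [heading=0, move]
REPEAT 3 [
  -- iteration 1/3 --
  FD 18: (10,0) -> (28,0) [heading=0, move]
  BK 11: (28,0) -> (17,0) [heading=0, move]
  REPEAT 4 [
    -- iteration 1/4 --
    FD 10: (17,0) -> (27,0) [heading=0, move]
    FD 17: (27,0) -> (44,0) [heading=0, move]
    -- iteration 2/4 --
    FD 10: (44,0) -> (54,0) [heading=0, move]
    FD 17: (54,0) -> (71,0) [heading=0, move]
    -- iteration 3/4 --
    FD 10: (71,0) -> (81,0) [heading=0, move]
    FD 17: (81,0) -> (98,0) [heading=0, move]
    -- iteration 4/4 --
    FD 10: (98,0) -> (108,0) [heading=0, move]
    FD 17: (108,0) -> (125,0) [heading=0, move]
  ]
  -- iteration 2/3 --
  FD 18: (125,0) -> (143,0) [heading=0, move]
  BK 11: (143,0) -> (132,0) [heading=0, move]
  REPEAT 4 [
    -- iteration 1/4 --
    FD 10: (132,0) -> (142,0) [heading=0, move]
    FD 17: (142,0) -> (159,0) [heading=0, move]
    -- iteration 2/4 --
    FD 10: (159,0) -> (169,0) [heading=0, move]
    FD 17: (169,0) -> (186,0) [heading=0, move]
    -- iteration 3/4 --
    FD 10: (186,0) -> (196,0) [heading=0, move]
    FD 17: (196,0) -> (213,0) [heading=0, move]
    -- iteration 4/4 --
    FD 10: (213,0) -> (223,0) [heading=0, move]
    FD 17: (223,0) -> (240,0) [heading=0, move]
  ]
  -- iteration 3/3 --
  FD 18: (240,0) -> (258,0) [heading=0, move]
  BK 11: (258,0) -> (247,0) [heading=0, move]
  REPEAT 4 [
    -- iteration 1/4 --
    FD 10: (247,0) -> (257,0) [heading=0, move]
    FD 17: (257,0) -> (274,0) [heading=0, move]
    -- iteration 2/4 --
    FD 10: (274,0) -> (284,0) [heading=0, move]
    FD 17: (284,0) -> (301,0) [heading=0, move]
    -- iteration 3/4 --
    FD 10: (301,0) -> (311,0) [heading=0, move]
    FD 17: (311,0) -> (328,0) [heading=0, move]
    -- iteration 4/4 --
    FD 10: (328,0) -> (338,0) [heading=0, move]
    FD 17: (338,0) -> (355,0) [heading=0, move]
  ]
]
RT 90: heading 0 -> 270
RT 90: heading 270 -> 180
BK 1: (355,0) -> (356,0) [heading=180, move]
FD 5: (356,0) -> (351,0) [heading=180, move]
Final: pos=(351,0), heading=180, 2 segment(s) drawn

Answer: 351 0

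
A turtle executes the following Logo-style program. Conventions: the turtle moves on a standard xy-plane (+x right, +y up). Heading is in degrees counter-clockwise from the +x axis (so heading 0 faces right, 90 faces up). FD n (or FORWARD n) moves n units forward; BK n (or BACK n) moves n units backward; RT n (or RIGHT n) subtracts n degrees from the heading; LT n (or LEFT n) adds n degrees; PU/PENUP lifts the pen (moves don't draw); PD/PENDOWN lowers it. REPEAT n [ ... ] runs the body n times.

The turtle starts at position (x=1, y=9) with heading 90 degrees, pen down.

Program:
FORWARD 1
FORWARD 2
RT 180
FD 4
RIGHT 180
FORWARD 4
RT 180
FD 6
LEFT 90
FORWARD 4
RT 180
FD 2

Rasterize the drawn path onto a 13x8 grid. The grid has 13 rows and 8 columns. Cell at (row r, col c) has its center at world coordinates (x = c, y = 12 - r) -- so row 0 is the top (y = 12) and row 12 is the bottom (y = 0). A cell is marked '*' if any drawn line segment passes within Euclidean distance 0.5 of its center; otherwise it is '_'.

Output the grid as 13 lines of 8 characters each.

Answer: _*______
_*______
_*______
_*______
_*______
_*______
_*****__
________
________
________
________
________
________

Derivation:
Segment 0: (1,9) -> (1,10)
Segment 1: (1,10) -> (1,12)
Segment 2: (1,12) -> (1,8)
Segment 3: (1,8) -> (1,12)
Segment 4: (1,12) -> (1,6)
Segment 5: (1,6) -> (5,6)
Segment 6: (5,6) -> (3,6)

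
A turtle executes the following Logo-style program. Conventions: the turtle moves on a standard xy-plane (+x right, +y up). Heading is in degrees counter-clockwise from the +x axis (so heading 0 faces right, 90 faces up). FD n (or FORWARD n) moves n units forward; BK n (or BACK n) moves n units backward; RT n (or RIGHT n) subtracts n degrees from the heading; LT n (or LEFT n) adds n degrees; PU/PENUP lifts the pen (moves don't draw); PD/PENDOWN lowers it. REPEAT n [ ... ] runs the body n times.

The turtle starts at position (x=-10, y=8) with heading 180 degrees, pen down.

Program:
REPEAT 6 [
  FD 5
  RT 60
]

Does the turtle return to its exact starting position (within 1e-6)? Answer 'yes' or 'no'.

Answer: yes

Derivation:
Executing turtle program step by step:
Start: pos=(-10,8), heading=180, pen down
REPEAT 6 [
  -- iteration 1/6 --
  FD 5: (-10,8) -> (-15,8) [heading=180, draw]
  RT 60: heading 180 -> 120
  -- iteration 2/6 --
  FD 5: (-15,8) -> (-17.5,12.33) [heading=120, draw]
  RT 60: heading 120 -> 60
  -- iteration 3/6 --
  FD 5: (-17.5,12.33) -> (-15,16.66) [heading=60, draw]
  RT 60: heading 60 -> 0
  -- iteration 4/6 --
  FD 5: (-15,16.66) -> (-10,16.66) [heading=0, draw]
  RT 60: heading 0 -> 300
  -- iteration 5/6 --
  FD 5: (-10,16.66) -> (-7.5,12.33) [heading=300, draw]
  RT 60: heading 300 -> 240
  -- iteration 6/6 --
  FD 5: (-7.5,12.33) -> (-10,8) [heading=240, draw]
  RT 60: heading 240 -> 180
]
Final: pos=(-10,8), heading=180, 6 segment(s) drawn

Start position: (-10, 8)
Final position: (-10, 8)
Distance = 0; < 1e-6 -> CLOSED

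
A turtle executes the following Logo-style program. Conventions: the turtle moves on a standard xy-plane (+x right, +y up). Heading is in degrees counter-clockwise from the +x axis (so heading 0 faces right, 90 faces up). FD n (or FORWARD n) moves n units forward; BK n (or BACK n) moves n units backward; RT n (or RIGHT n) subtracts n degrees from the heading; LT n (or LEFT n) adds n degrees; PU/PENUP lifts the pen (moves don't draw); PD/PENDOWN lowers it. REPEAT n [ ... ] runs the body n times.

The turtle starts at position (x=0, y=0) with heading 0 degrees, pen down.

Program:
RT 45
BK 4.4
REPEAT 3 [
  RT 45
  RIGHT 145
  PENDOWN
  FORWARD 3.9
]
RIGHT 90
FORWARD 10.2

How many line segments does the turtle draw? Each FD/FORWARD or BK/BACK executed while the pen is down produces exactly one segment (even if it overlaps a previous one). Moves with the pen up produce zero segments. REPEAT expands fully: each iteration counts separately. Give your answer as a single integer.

Answer: 5

Derivation:
Executing turtle program step by step:
Start: pos=(0,0), heading=0, pen down
RT 45: heading 0 -> 315
BK 4.4: (0,0) -> (-3.111,3.111) [heading=315, draw]
REPEAT 3 [
  -- iteration 1/3 --
  RT 45: heading 315 -> 270
  RT 145: heading 270 -> 125
  PD: pen down
  FD 3.9: (-3.111,3.111) -> (-5.348,6.306) [heading=125, draw]
  -- iteration 2/3 --
  RT 45: heading 125 -> 80
  RT 145: heading 80 -> 295
  PD: pen down
  FD 3.9: (-5.348,6.306) -> (-3.7,2.771) [heading=295, draw]
  -- iteration 3/3 --
  RT 45: heading 295 -> 250
  RT 145: heading 250 -> 105
  PD: pen down
  FD 3.9: (-3.7,2.771) -> (-4.709,6.538) [heading=105, draw]
]
RT 90: heading 105 -> 15
FD 10.2: (-4.709,6.538) -> (5.143,9.178) [heading=15, draw]
Final: pos=(5.143,9.178), heading=15, 5 segment(s) drawn
Segments drawn: 5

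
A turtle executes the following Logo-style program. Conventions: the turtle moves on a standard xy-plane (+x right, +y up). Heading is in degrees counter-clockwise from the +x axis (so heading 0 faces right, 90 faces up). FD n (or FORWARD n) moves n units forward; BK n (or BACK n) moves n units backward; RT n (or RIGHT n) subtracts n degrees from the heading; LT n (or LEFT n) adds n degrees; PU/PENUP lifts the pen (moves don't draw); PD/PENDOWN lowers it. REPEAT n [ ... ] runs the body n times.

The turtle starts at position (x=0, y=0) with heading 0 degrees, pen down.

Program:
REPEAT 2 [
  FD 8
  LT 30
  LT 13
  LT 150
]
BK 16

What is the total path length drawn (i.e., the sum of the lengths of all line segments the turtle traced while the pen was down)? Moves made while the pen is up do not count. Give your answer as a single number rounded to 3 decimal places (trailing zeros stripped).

Executing turtle program step by step:
Start: pos=(0,0), heading=0, pen down
REPEAT 2 [
  -- iteration 1/2 --
  FD 8: (0,0) -> (8,0) [heading=0, draw]
  LT 30: heading 0 -> 30
  LT 13: heading 30 -> 43
  LT 150: heading 43 -> 193
  -- iteration 2/2 --
  FD 8: (8,0) -> (0.205,-1.8) [heading=193, draw]
  LT 30: heading 193 -> 223
  LT 13: heading 223 -> 236
  LT 150: heading 236 -> 26
]
BK 16: (0.205,-1.8) -> (-14.176,-8.814) [heading=26, draw]
Final: pos=(-14.176,-8.814), heading=26, 3 segment(s) drawn

Segment lengths:
  seg 1: (0,0) -> (8,0), length = 8
  seg 2: (8,0) -> (0.205,-1.8), length = 8
  seg 3: (0.205,-1.8) -> (-14.176,-8.814), length = 16
Total = 32

Answer: 32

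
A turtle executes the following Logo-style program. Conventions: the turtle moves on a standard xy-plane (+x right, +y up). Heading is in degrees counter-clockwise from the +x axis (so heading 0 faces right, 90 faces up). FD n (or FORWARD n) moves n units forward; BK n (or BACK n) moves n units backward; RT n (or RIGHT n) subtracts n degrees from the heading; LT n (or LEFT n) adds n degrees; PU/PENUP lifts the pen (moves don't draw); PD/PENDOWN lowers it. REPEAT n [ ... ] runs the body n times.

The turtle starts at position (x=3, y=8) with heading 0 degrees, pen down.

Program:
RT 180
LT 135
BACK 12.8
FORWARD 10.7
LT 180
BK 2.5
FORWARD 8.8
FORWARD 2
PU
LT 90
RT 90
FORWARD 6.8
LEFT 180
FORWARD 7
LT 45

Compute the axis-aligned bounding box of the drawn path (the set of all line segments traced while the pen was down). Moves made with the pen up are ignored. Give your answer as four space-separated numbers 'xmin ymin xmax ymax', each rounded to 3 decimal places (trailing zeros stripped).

Executing turtle program step by step:
Start: pos=(3,8), heading=0, pen down
RT 180: heading 0 -> 180
LT 135: heading 180 -> 315
BK 12.8: (3,8) -> (-6.051,17.051) [heading=315, draw]
FD 10.7: (-6.051,17.051) -> (1.515,9.485) [heading=315, draw]
LT 180: heading 315 -> 135
BK 2.5: (1.515,9.485) -> (3.283,7.717) [heading=135, draw]
FD 8.8: (3.283,7.717) -> (-2.94,13.94) [heading=135, draw]
FD 2: (-2.94,13.94) -> (-4.354,15.354) [heading=135, draw]
PU: pen up
LT 90: heading 135 -> 225
RT 90: heading 225 -> 135
FD 6.8: (-4.354,15.354) -> (-9.162,20.162) [heading=135, move]
LT 180: heading 135 -> 315
FD 7: (-9.162,20.162) -> (-4.212,15.212) [heading=315, move]
LT 45: heading 315 -> 0
Final: pos=(-4.212,15.212), heading=0, 5 segment(s) drawn

Segment endpoints: x in {-6.051, -4.354, -2.94, 1.515, 3, 3.283}, y in {7.717, 8, 9.485, 13.94, 15.354, 17.051}
xmin=-6.051, ymin=7.717, xmax=3.283, ymax=17.051

Answer: -6.051 7.717 3.283 17.051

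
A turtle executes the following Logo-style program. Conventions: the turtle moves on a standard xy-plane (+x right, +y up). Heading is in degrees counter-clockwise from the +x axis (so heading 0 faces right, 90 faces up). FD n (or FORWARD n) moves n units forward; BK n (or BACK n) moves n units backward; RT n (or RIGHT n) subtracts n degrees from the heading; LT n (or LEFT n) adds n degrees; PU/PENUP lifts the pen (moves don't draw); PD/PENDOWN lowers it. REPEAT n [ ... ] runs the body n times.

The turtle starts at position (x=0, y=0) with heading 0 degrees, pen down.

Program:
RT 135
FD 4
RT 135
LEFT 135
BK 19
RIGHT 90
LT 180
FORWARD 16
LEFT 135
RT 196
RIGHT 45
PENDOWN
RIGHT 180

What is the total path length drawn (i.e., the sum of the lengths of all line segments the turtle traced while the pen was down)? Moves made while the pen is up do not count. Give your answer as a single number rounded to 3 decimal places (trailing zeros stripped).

Answer: 39

Derivation:
Executing turtle program step by step:
Start: pos=(0,0), heading=0, pen down
RT 135: heading 0 -> 225
FD 4: (0,0) -> (-2.828,-2.828) [heading=225, draw]
RT 135: heading 225 -> 90
LT 135: heading 90 -> 225
BK 19: (-2.828,-2.828) -> (10.607,10.607) [heading=225, draw]
RT 90: heading 225 -> 135
LT 180: heading 135 -> 315
FD 16: (10.607,10.607) -> (21.92,-0.707) [heading=315, draw]
LT 135: heading 315 -> 90
RT 196: heading 90 -> 254
RT 45: heading 254 -> 209
PD: pen down
RT 180: heading 209 -> 29
Final: pos=(21.92,-0.707), heading=29, 3 segment(s) drawn

Segment lengths:
  seg 1: (0,0) -> (-2.828,-2.828), length = 4
  seg 2: (-2.828,-2.828) -> (10.607,10.607), length = 19
  seg 3: (10.607,10.607) -> (21.92,-0.707), length = 16
Total = 39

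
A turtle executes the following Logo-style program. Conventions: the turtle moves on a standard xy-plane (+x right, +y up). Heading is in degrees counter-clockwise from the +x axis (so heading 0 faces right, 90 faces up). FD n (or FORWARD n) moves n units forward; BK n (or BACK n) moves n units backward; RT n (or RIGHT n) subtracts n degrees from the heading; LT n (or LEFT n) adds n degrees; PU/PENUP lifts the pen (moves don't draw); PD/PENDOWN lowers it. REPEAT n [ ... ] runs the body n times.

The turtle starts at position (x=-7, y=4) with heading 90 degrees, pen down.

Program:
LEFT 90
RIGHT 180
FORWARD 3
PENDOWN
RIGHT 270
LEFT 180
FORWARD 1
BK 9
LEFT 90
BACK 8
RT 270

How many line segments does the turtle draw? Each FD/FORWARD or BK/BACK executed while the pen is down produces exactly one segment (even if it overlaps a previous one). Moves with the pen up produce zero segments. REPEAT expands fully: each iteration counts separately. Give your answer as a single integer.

Executing turtle program step by step:
Start: pos=(-7,4), heading=90, pen down
LT 90: heading 90 -> 180
RT 180: heading 180 -> 0
FD 3: (-7,4) -> (-4,4) [heading=0, draw]
PD: pen down
RT 270: heading 0 -> 90
LT 180: heading 90 -> 270
FD 1: (-4,4) -> (-4,3) [heading=270, draw]
BK 9: (-4,3) -> (-4,12) [heading=270, draw]
LT 90: heading 270 -> 0
BK 8: (-4,12) -> (-12,12) [heading=0, draw]
RT 270: heading 0 -> 90
Final: pos=(-12,12), heading=90, 4 segment(s) drawn
Segments drawn: 4

Answer: 4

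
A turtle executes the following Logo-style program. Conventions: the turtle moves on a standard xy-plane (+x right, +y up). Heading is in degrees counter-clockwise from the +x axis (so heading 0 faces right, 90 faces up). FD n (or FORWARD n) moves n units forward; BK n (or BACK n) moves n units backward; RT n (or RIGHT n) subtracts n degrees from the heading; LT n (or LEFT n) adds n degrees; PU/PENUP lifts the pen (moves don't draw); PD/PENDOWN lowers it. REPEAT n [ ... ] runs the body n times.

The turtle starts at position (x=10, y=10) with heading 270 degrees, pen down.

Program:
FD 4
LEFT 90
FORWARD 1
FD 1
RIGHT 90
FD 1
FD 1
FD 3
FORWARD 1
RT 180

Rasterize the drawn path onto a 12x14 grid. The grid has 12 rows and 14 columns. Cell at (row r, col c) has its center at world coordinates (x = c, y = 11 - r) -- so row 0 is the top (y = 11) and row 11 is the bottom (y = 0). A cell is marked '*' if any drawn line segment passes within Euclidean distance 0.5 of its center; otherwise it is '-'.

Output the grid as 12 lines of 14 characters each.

Answer: --------------
----------*---
----------*---
----------*---
----------*---
----------***-
------------*-
------------*-
------------*-
------------*-
------------*-
------------*-

Derivation:
Segment 0: (10,10) -> (10,6)
Segment 1: (10,6) -> (11,6)
Segment 2: (11,6) -> (12,6)
Segment 3: (12,6) -> (12,5)
Segment 4: (12,5) -> (12,4)
Segment 5: (12,4) -> (12,1)
Segment 6: (12,1) -> (12,0)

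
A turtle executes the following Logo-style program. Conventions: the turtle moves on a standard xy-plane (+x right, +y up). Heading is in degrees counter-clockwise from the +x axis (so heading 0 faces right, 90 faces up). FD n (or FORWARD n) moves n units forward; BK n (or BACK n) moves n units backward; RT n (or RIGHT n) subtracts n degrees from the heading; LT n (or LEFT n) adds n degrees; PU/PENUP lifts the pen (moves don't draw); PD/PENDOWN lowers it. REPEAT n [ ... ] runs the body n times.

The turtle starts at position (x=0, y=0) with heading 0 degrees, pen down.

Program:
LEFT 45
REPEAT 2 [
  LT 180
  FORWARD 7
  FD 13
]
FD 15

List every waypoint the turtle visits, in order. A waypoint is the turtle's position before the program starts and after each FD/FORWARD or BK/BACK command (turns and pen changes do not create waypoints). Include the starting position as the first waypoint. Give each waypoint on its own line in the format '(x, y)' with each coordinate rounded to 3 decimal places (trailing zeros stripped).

Executing turtle program step by step:
Start: pos=(0,0), heading=0, pen down
LT 45: heading 0 -> 45
REPEAT 2 [
  -- iteration 1/2 --
  LT 180: heading 45 -> 225
  FD 7: (0,0) -> (-4.95,-4.95) [heading=225, draw]
  FD 13: (-4.95,-4.95) -> (-14.142,-14.142) [heading=225, draw]
  -- iteration 2/2 --
  LT 180: heading 225 -> 45
  FD 7: (-14.142,-14.142) -> (-9.192,-9.192) [heading=45, draw]
  FD 13: (-9.192,-9.192) -> (0,0) [heading=45, draw]
]
FD 15: (0,0) -> (10.607,10.607) [heading=45, draw]
Final: pos=(10.607,10.607), heading=45, 5 segment(s) drawn
Waypoints (6 total):
(0, 0)
(-4.95, -4.95)
(-14.142, -14.142)
(-9.192, -9.192)
(0, 0)
(10.607, 10.607)

Answer: (0, 0)
(-4.95, -4.95)
(-14.142, -14.142)
(-9.192, -9.192)
(0, 0)
(10.607, 10.607)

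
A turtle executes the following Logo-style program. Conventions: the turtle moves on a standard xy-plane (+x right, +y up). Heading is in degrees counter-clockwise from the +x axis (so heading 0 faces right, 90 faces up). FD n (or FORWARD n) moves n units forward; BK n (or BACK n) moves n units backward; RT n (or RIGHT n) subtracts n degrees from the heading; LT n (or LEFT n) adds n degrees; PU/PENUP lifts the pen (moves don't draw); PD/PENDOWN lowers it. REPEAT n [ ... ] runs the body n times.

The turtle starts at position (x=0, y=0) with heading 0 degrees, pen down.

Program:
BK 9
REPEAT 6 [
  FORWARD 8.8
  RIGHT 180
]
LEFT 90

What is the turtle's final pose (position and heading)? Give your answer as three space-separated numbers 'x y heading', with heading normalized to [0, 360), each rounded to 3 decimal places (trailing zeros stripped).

Answer: -9 0 90

Derivation:
Executing turtle program step by step:
Start: pos=(0,0), heading=0, pen down
BK 9: (0,0) -> (-9,0) [heading=0, draw]
REPEAT 6 [
  -- iteration 1/6 --
  FD 8.8: (-9,0) -> (-0.2,0) [heading=0, draw]
  RT 180: heading 0 -> 180
  -- iteration 2/6 --
  FD 8.8: (-0.2,0) -> (-9,0) [heading=180, draw]
  RT 180: heading 180 -> 0
  -- iteration 3/6 --
  FD 8.8: (-9,0) -> (-0.2,0) [heading=0, draw]
  RT 180: heading 0 -> 180
  -- iteration 4/6 --
  FD 8.8: (-0.2,0) -> (-9,0) [heading=180, draw]
  RT 180: heading 180 -> 0
  -- iteration 5/6 --
  FD 8.8: (-9,0) -> (-0.2,0) [heading=0, draw]
  RT 180: heading 0 -> 180
  -- iteration 6/6 --
  FD 8.8: (-0.2,0) -> (-9,0) [heading=180, draw]
  RT 180: heading 180 -> 0
]
LT 90: heading 0 -> 90
Final: pos=(-9,0), heading=90, 7 segment(s) drawn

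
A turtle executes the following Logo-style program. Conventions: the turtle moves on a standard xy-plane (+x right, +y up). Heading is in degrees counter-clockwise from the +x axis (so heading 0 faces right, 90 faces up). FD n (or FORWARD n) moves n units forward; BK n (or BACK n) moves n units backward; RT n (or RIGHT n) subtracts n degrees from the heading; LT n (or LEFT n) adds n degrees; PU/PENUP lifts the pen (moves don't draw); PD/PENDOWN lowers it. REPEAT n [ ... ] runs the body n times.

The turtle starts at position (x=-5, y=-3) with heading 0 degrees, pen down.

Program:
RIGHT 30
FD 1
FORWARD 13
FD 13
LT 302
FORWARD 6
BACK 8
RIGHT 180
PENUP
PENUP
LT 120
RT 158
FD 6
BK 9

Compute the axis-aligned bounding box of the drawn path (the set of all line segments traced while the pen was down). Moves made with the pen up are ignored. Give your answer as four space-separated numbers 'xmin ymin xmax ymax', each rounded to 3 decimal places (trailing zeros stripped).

Executing turtle program step by step:
Start: pos=(-5,-3), heading=0, pen down
RT 30: heading 0 -> 330
FD 1: (-5,-3) -> (-4.134,-3.5) [heading=330, draw]
FD 13: (-4.134,-3.5) -> (7.124,-10) [heading=330, draw]
FD 13: (7.124,-10) -> (18.383,-16.5) [heading=330, draw]
LT 302: heading 330 -> 272
FD 6: (18.383,-16.5) -> (18.592,-22.496) [heading=272, draw]
BK 8: (18.592,-22.496) -> (18.313,-14.501) [heading=272, draw]
RT 180: heading 272 -> 92
PU: pen up
PU: pen up
LT 120: heading 92 -> 212
RT 158: heading 212 -> 54
FD 6: (18.313,-14.501) -> (21.84,-9.647) [heading=54, move]
BK 9: (21.84,-9.647) -> (16.55,-16.928) [heading=54, move]
Final: pos=(16.55,-16.928), heading=54, 5 segment(s) drawn

Segment endpoints: x in {-5, -4.134, 7.124, 18.313, 18.383, 18.592}, y in {-22.496, -16.5, -14.501, -10, -3.5, -3}
xmin=-5, ymin=-22.496, xmax=18.592, ymax=-3

Answer: -5 -22.496 18.592 -3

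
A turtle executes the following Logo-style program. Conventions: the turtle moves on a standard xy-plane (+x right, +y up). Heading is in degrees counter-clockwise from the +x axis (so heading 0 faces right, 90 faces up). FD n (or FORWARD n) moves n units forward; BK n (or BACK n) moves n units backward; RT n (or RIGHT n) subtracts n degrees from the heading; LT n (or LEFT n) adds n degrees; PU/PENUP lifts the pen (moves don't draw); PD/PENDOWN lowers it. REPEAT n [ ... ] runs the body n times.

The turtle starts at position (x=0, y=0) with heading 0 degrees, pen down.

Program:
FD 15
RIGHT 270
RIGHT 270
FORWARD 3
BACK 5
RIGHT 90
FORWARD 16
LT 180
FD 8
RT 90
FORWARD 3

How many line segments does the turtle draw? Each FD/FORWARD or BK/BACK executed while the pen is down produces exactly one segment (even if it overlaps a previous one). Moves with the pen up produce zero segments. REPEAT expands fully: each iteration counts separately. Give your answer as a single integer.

Answer: 6

Derivation:
Executing turtle program step by step:
Start: pos=(0,0), heading=0, pen down
FD 15: (0,0) -> (15,0) [heading=0, draw]
RT 270: heading 0 -> 90
RT 270: heading 90 -> 180
FD 3: (15,0) -> (12,0) [heading=180, draw]
BK 5: (12,0) -> (17,0) [heading=180, draw]
RT 90: heading 180 -> 90
FD 16: (17,0) -> (17,16) [heading=90, draw]
LT 180: heading 90 -> 270
FD 8: (17,16) -> (17,8) [heading=270, draw]
RT 90: heading 270 -> 180
FD 3: (17,8) -> (14,8) [heading=180, draw]
Final: pos=(14,8), heading=180, 6 segment(s) drawn
Segments drawn: 6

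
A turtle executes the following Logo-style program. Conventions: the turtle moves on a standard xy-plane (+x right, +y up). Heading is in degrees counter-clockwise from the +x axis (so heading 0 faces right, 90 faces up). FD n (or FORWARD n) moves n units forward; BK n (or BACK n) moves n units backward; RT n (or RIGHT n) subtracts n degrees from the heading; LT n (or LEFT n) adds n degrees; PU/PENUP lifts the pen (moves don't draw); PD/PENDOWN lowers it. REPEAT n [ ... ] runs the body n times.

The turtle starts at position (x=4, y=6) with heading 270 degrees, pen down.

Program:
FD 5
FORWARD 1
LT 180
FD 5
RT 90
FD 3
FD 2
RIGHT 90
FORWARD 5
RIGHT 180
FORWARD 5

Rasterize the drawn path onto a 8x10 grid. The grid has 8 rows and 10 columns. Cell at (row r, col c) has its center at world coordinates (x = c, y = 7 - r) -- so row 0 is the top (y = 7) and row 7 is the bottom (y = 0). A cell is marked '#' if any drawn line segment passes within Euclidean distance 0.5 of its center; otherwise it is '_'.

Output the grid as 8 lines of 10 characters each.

Segment 0: (4,6) -> (4,1)
Segment 1: (4,1) -> (4,0)
Segment 2: (4,0) -> (4,5)
Segment 3: (4,5) -> (7,5)
Segment 4: (7,5) -> (9,5)
Segment 5: (9,5) -> (9,-0)
Segment 6: (9,-0) -> (9,5)

Answer: __________
____#_____
____######
____#____#
____#____#
____#____#
____#____#
____#____#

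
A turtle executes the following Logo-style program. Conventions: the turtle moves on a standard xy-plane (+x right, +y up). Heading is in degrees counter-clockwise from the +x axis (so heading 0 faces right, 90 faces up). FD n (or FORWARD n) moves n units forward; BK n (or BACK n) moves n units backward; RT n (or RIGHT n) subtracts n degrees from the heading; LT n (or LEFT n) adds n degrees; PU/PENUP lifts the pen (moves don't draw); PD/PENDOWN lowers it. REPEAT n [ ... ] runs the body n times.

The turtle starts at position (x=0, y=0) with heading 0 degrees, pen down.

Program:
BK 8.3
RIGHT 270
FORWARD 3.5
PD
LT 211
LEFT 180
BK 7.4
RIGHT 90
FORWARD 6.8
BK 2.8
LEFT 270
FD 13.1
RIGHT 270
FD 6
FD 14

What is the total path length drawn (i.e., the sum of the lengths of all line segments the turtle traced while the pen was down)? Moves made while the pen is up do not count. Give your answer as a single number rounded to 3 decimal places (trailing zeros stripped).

Executing turtle program step by step:
Start: pos=(0,0), heading=0, pen down
BK 8.3: (0,0) -> (-8.3,0) [heading=0, draw]
RT 270: heading 0 -> 90
FD 3.5: (-8.3,0) -> (-8.3,3.5) [heading=90, draw]
PD: pen down
LT 211: heading 90 -> 301
LT 180: heading 301 -> 121
BK 7.4: (-8.3,3.5) -> (-4.489,-2.843) [heading=121, draw]
RT 90: heading 121 -> 31
FD 6.8: (-4.489,-2.843) -> (1.34,0.659) [heading=31, draw]
BK 2.8: (1.34,0.659) -> (-1.06,-0.783) [heading=31, draw]
LT 270: heading 31 -> 301
FD 13.1: (-1.06,-0.783) -> (5.687,-12.012) [heading=301, draw]
RT 270: heading 301 -> 31
FD 6: (5.687,-12.012) -> (10.83,-8.922) [heading=31, draw]
FD 14: (10.83,-8.922) -> (22.83,-1.711) [heading=31, draw]
Final: pos=(22.83,-1.711), heading=31, 8 segment(s) drawn

Segment lengths:
  seg 1: (0,0) -> (-8.3,0), length = 8.3
  seg 2: (-8.3,0) -> (-8.3,3.5), length = 3.5
  seg 3: (-8.3,3.5) -> (-4.489,-2.843), length = 7.4
  seg 4: (-4.489,-2.843) -> (1.34,0.659), length = 6.8
  seg 5: (1.34,0.659) -> (-1.06,-0.783), length = 2.8
  seg 6: (-1.06,-0.783) -> (5.687,-12.012), length = 13.1
  seg 7: (5.687,-12.012) -> (10.83,-8.922), length = 6
  seg 8: (10.83,-8.922) -> (22.83,-1.711), length = 14
Total = 61.9

Answer: 61.9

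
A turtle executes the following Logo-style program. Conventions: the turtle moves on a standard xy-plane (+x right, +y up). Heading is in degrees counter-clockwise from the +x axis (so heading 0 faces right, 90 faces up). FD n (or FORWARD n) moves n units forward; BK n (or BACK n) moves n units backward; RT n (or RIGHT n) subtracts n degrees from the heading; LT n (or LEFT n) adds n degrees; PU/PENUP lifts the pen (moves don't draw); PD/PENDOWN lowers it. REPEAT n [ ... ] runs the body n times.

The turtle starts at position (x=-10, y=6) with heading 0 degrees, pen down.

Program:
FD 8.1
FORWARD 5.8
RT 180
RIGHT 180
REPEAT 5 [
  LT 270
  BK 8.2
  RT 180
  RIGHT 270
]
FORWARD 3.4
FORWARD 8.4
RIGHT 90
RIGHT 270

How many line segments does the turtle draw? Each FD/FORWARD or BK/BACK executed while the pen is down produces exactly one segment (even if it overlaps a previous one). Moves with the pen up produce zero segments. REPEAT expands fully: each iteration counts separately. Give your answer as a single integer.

Executing turtle program step by step:
Start: pos=(-10,6), heading=0, pen down
FD 8.1: (-10,6) -> (-1.9,6) [heading=0, draw]
FD 5.8: (-1.9,6) -> (3.9,6) [heading=0, draw]
RT 180: heading 0 -> 180
RT 180: heading 180 -> 0
REPEAT 5 [
  -- iteration 1/5 --
  LT 270: heading 0 -> 270
  BK 8.2: (3.9,6) -> (3.9,14.2) [heading=270, draw]
  RT 180: heading 270 -> 90
  RT 270: heading 90 -> 180
  -- iteration 2/5 --
  LT 270: heading 180 -> 90
  BK 8.2: (3.9,14.2) -> (3.9,6) [heading=90, draw]
  RT 180: heading 90 -> 270
  RT 270: heading 270 -> 0
  -- iteration 3/5 --
  LT 270: heading 0 -> 270
  BK 8.2: (3.9,6) -> (3.9,14.2) [heading=270, draw]
  RT 180: heading 270 -> 90
  RT 270: heading 90 -> 180
  -- iteration 4/5 --
  LT 270: heading 180 -> 90
  BK 8.2: (3.9,14.2) -> (3.9,6) [heading=90, draw]
  RT 180: heading 90 -> 270
  RT 270: heading 270 -> 0
  -- iteration 5/5 --
  LT 270: heading 0 -> 270
  BK 8.2: (3.9,6) -> (3.9,14.2) [heading=270, draw]
  RT 180: heading 270 -> 90
  RT 270: heading 90 -> 180
]
FD 3.4: (3.9,14.2) -> (0.5,14.2) [heading=180, draw]
FD 8.4: (0.5,14.2) -> (-7.9,14.2) [heading=180, draw]
RT 90: heading 180 -> 90
RT 270: heading 90 -> 180
Final: pos=(-7.9,14.2), heading=180, 9 segment(s) drawn
Segments drawn: 9

Answer: 9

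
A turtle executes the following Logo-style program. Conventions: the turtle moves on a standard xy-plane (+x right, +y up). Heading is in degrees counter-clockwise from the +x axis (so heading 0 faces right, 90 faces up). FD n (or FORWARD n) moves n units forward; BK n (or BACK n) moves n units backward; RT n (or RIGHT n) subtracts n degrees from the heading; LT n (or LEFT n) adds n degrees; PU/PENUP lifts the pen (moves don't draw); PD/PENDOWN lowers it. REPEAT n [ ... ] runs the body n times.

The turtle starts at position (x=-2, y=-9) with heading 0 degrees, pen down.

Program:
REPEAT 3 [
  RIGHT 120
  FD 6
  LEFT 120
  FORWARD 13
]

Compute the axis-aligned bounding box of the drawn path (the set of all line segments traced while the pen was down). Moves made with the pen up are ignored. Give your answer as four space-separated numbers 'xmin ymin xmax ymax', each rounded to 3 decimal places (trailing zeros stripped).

Executing turtle program step by step:
Start: pos=(-2,-9), heading=0, pen down
REPEAT 3 [
  -- iteration 1/3 --
  RT 120: heading 0 -> 240
  FD 6: (-2,-9) -> (-5,-14.196) [heading=240, draw]
  LT 120: heading 240 -> 0
  FD 13: (-5,-14.196) -> (8,-14.196) [heading=0, draw]
  -- iteration 2/3 --
  RT 120: heading 0 -> 240
  FD 6: (8,-14.196) -> (5,-19.392) [heading=240, draw]
  LT 120: heading 240 -> 0
  FD 13: (5,-19.392) -> (18,-19.392) [heading=0, draw]
  -- iteration 3/3 --
  RT 120: heading 0 -> 240
  FD 6: (18,-19.392) -> (15,-24.588) [heading=240, draw]
  LT 120: heading 240 -> 0
  FD 13: (15,-24.588) -> (28,-24.588) [heading=0, draw]
]
Final: pos=(28,-24.588), heading=0, 6 segment(s) drawn

Segment endpoints: x in {-5, -2, 5, 8, 15, 18, 28}, y in {-24.588, -19.392, -14.196, -9}
xmin=-5, ymin=-24.588, xmax=28, ymax=-9

Answer: -5 -24.588 28 -9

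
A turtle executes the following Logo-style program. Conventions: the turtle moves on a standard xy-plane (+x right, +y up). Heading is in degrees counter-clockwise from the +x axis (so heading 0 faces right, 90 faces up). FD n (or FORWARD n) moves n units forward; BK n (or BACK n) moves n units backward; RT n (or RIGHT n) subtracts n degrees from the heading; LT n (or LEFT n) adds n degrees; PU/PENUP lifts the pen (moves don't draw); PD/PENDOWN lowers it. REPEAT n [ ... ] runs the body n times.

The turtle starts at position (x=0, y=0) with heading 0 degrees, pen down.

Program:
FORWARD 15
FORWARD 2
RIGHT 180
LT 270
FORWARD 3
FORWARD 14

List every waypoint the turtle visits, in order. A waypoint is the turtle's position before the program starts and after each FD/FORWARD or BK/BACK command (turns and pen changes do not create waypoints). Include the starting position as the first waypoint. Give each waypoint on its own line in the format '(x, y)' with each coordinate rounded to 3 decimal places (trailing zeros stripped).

Executing turtle program step by step:
Start: pos=(0,0), heading=0, pen down
FD 15: (0,0) -> (15,0) [heading=0, draw]
FD 2: (15,0) -> (17,0) [heading=0, draw]
RT 180: heading 0 -> 180
LT 270: heading 180 -> 90
FD 3: (17,0) -> (17,3) [heading=90, draw]
FD 14: (17,3) -> (17,17) [heading=90, draw]
Final: pos=(17,17), heading=90, 4 segment(s) drawn
Waypoints (5 total):
(0, 0)
(15, 0)
(17, 0)
(17, 3)
(17, 17)

Answer: (0, 0)
(15, 0)
(17, 0)
(17, 3)
(17, 17)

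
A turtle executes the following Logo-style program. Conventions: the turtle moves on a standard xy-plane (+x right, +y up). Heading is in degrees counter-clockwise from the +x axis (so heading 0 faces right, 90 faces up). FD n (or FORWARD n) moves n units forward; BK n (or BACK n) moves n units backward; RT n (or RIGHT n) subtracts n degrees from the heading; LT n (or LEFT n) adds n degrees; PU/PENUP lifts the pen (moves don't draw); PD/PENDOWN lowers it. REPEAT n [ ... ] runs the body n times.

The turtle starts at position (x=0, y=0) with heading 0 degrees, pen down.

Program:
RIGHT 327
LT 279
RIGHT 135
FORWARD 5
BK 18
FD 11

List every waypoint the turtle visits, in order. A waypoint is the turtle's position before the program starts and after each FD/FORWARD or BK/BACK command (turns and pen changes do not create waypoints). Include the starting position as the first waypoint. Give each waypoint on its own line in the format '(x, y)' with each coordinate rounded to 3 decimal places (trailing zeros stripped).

Answer: (0, 0)
(-4.993, 0.262)
(12.982, -0.68)
(1.997, -0.105)

Derivation:
Executing turtle program step by step:
Start: pos=(0,0), heading=0, pen down
RT 327: heading 0 -> 33
LT 279: heading 33 -> 312
RT 135: heading 312 -> 177
FD 5: (0,0) -> (-4.993,0.262) [heading=177, draw]
BK 18: (-4.993,0.262) -> (12.982,-0.68) [heading=177, draw]
FD 11: (12.982,-0.68) -> (1.997,-0.105) [heading=177, draw]
Final: pos=(1.997,-0.105), heading=177, 3 segment(s) drawn
Waypoints (4 total):
(0, 0)
(-4.993, 0.262)
(12.982, -0.68)
(1.997, -0.105)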